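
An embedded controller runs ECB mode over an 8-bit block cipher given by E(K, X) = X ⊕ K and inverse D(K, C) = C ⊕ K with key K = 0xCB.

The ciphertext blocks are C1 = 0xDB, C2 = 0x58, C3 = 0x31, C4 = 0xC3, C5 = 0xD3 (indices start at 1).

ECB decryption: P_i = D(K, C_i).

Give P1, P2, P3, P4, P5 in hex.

P1: D(K, 0xDB) = 0x10.
P2: D(K, 0x58) = 0x93.
P3: D(K, 0x31) = 0xFA.
P4: D(K, 0xC3) = 0x08.
P5: D(K, 0xD3) = 0x18.

P1 = 0x10, P2 = 0x93, P3 = 0xFA, P4 = 0x08, P5 = 0x18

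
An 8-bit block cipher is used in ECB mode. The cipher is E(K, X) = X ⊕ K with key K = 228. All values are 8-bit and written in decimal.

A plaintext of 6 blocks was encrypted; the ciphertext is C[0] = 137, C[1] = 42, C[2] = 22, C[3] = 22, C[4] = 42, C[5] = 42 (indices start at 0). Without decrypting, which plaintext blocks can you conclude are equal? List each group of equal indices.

P[1] = P[4] = P[5]; P[2] = P[3]

ECB encrypts each block independently with the same key, so equal ciphertext blocks imply equal plaintext blocks.
C[1] = C[4] = C[5] = 42, so P[1] = P[4] = P[5].
C[2] = C[3] = 22, so P[2] = P[3].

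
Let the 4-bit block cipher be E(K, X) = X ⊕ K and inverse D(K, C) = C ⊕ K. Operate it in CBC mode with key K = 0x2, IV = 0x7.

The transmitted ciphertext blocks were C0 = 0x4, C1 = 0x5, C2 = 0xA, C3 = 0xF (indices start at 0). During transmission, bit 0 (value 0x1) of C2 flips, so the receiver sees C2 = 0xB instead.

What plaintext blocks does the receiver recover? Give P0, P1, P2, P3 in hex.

CBC decryption: P_i = D(K, C_i) ⊕ C_{i−1}, with C_{−1} = IV.
Only C2 changed, to 0xB. In CBC, a change in C_i garbles P_i and flips the same bit in P_{i+1}. Decrypting the received ciphertext:
P0: D(K, 0x4) = 0x6; 0x6 ⊕ 0x7 = 0x1.
P1: D(K, 0x5) = 0x7; 0x7 ⊕ 0x4 = 0x3.
P2: D(K, 0xB) = 0x9; 0x9 ⊕ 0x5 = 0xC.
P3: D(K, 0xF) = 0xD; 0xD ⊕ 0xB = 0x6.
Blocks that differ from the original plaintext: P2, P3.

P0 = 0x1, P1 = 0x3, P2 = 0xC, P3 = 0x6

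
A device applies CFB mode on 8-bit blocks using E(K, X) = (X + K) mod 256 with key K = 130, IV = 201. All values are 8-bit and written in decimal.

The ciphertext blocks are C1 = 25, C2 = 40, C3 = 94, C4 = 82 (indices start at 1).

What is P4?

P4 = 178

CFB decryption: P_i = C_i ⊕ E(K, C_{i−1}), with C_{0} = IV.
P4: E(K, 94) = 224; 82 ⊕ 224 = 178.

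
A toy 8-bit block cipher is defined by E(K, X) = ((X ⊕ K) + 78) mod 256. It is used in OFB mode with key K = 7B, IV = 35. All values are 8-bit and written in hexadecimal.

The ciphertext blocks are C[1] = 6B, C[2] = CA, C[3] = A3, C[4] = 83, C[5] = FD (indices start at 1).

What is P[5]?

P[5] = 3B

OFB decryption: S_i = E(K, S_{i−1}) with S_{0} = IV; P_i = C_i ⊕ S_i.
P[1]: S = E(K, 35) = C6; 6B ⊕ C6 = AD.
P[2]: S = E(K, C6) = 35; CA ⊕ 35 = FF.
P[3]: S = E(K, 35) = C6; A3 ⊕ C6 = 65.
P[4]: S = E(K, C6) = 35; 83 ⊕ 35 = B6.
P[5]: S = E(K, 35) = C6; FD ⊕ C6 = 3B.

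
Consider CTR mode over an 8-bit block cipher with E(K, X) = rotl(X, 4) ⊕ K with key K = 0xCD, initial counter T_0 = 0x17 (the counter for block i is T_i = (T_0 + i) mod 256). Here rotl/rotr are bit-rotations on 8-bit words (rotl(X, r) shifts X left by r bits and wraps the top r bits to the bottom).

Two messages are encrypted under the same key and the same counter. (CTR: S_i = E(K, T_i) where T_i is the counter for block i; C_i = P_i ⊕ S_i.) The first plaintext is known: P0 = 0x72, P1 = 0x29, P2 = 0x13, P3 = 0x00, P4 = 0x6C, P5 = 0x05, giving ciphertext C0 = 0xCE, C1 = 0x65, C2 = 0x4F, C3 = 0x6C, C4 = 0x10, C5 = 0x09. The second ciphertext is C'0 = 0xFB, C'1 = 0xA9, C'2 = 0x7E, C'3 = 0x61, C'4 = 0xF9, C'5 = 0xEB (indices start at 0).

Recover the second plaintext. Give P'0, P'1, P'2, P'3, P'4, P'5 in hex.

P'0 = 0x47, P'1 = 0xE5, P'2 = 0x22, P'3 = 0x0D, P'4 = 0x85, P'5 = 0xE7

In CTR with a reused counter, both messages share the same keystream S_i, so C_i ⊕ C'_i = P_i ⊕ P'_i and thus P'_i = P_i ⊕ C_i ⊕ C'_i.
P'0: 0x72 ⊕ 0xCE ⊕ 0xFB = 0x47.
P'1: 0x29 ⊕ 0x65 ⊕ 0xA9 = 0xE5.
P'2: 0x13 ⊕ 0x4F ⊕ 0x7E = 0x22.
P'3: 0x00 ⊕ 0x6C ⊕ 0x61 = 0x0D.
P'4: 0x6C ⊕ 0x10 ⊕ 0xF9 = 0x85.
P'5: 0x05 ⊕ 0x09 ⊕ 0xEB = 0xE7.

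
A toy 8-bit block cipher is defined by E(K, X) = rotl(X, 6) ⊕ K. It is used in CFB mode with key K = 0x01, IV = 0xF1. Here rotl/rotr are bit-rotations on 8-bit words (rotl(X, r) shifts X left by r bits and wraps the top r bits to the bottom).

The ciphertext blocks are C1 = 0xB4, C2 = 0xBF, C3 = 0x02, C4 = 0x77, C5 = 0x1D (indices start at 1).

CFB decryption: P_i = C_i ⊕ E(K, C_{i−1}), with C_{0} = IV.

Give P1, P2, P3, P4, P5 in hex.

P1: E(K, 0xF1) = 0x7D; 0xB4 ⊕ 0x7D = 0xC9.
P2: E(K, 0xB4) = 0x2C; 0xBF ⊕ 0x2C = 0x93.
P3: E(K, 0xBF) = 0xEE; 0x02 ⊕ 0xEE = 0xEC.
P4: E(K, 0x02) = 0x81; 0x77 ⊕ 0x81 = 0xF6.
P5: E(K, 0x77) = 0xDC; 0x1D ⊕ 0xDC = 0xC1.

P1 = 0xC9, P2 = 0x93, P3 = 0xEC, P4 = 0xF6, P5 = 0xC1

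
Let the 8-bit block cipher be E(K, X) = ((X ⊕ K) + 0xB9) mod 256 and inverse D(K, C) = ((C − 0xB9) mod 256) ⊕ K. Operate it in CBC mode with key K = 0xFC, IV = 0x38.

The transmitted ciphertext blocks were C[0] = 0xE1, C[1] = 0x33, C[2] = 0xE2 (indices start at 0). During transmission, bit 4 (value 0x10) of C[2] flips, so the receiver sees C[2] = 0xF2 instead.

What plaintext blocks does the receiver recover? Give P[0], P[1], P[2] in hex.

CBC decryption: P_i = D(K, C_i) ⊕ C_{i−1}, with C_{−1} = IV.
Only C[2] changed, to 0xF2. In CBC, a change in C_i garbles P_i and flips the same bit in P_{i+1}. Decrypting the received ciphertext:
P[0]: D(K, 0xE1) = 0xD4; 0xD4 ⊕ 0x38 = 0xEC.
P[1]: D(K, 0x33) = 0x86; 0x86 ⊕ 0xE1 = 0x67.
P[2]: D(K, 0xF2) = 0xC5; 0xC5 ⊕ 0x33 = 0xF6.
Blocks that differ from the original plaintext: P[2].

P[0] = 0xEC, P[1] = 0x67, P[2] = 0xF6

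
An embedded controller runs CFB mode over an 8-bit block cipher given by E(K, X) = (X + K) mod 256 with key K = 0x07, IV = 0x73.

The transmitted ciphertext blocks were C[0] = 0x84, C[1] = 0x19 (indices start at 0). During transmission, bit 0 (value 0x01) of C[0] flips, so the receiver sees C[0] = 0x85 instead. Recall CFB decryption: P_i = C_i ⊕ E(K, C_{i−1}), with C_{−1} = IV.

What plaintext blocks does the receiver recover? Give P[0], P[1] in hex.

P[0] = 0xFF, P[1] = 0x95

Only C[0] changed, to 0x85. In CFB, a change in C_i flips the same bit in P_i and garbles P_{i+1}. Decrypting the received ciphertext:
P[0]: E(K, 0x73) = 0x7A; 0x85 ⊕ 0x7A = 0xFF.
P[1]: E(K, 0x85) = 0x8C; 0x19 ⊕ 0x8C = 0x95.
Blocks that differ from the original plaintext: P[0], P[1].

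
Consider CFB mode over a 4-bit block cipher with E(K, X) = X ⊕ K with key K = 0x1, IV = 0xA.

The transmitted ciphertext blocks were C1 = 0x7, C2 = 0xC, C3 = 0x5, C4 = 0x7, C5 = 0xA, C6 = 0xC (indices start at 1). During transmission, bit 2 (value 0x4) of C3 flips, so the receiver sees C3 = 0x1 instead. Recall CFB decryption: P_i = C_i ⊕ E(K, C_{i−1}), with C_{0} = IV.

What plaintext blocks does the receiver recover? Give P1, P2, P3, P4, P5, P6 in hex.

P1 = 0xC, P2 = 0xA, P3 = 0xC, P4 = 0x7, P5 = 0xC, P6 = 0x7

Only C3 changed, to 0x1. In CFB, a change in C_i flips the same bit in P_i and garbles P_{i+1}. Decrypting the received ciphertext:
P1: E(K, 0xA) = 0xB; 0x7 ⊕ 0xB = 0xC.
P2: E(K, 0x7) = 0x6; 0xC ⊕ 0x6 = 0xA.
P3: E(K, 0xC) = 0xD; 0x1 ⊕ 0xD = 0xC.
P4: E(K, 0x1) = 0x0; 0x7 ⊕ 0x0 = 0x7.
P5: E(K, 0x7) = 0x6; 0xA ⊕ 0x6 = 0xC.
P6: E(K, 0xA) = 0xB; 0xC ⊕ 0xB = 0x7.
Blocks that differ from the original plaintext: P3, P4.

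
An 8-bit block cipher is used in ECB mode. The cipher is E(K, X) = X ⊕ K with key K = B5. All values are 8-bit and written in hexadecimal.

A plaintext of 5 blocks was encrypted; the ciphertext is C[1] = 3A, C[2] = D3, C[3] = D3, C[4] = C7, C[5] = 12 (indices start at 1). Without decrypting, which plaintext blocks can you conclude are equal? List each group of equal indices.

ECB encrypts each block independently with the same key, so equal ciphertext blocks imply equal plaintext blocks.
C[2] = C[3] = D3, so P[2] = P[3].

P[2] = P[3]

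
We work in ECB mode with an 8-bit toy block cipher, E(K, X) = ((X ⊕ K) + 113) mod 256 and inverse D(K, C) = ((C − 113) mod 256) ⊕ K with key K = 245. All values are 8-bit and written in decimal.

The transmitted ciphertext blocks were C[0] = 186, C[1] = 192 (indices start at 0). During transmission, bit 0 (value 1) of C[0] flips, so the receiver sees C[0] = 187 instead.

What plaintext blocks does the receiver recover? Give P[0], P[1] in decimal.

ECB decryption: P_i = D(K, C_i).
Only C[0] changed, to 187. In ECB, a change in C_i affects only P_i. Decrypting the received ciphertext:
P[0]: D(K, 187) = 191.
P[1]: D(K, 192) = 186.
Blocks that differ from the original plaintext: P[0].

P[0] = 191, P[1] = 186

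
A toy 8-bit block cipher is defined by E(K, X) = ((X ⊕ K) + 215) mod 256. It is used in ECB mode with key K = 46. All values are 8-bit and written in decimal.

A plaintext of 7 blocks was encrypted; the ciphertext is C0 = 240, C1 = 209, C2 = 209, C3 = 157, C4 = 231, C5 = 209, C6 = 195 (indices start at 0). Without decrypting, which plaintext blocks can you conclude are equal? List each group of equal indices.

P1 = P2 = P5

ECB encrypts each block independently with the same key, so equal ciphertext blocks imply equal plaintext blocks.
C1 = C2 = C5 = 209, so P1 = P2 = P5.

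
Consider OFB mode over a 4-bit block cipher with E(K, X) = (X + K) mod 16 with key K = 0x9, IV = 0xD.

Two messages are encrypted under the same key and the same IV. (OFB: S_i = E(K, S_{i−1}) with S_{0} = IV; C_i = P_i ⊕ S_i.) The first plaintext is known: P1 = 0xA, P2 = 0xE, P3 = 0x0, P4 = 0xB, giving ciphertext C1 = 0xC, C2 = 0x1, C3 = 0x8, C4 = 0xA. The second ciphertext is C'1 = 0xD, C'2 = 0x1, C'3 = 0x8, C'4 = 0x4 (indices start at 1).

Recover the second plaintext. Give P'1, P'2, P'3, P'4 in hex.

P'1 = 0xB, P'2 = 0xE, P'3 = 0x0, P'4 = 0x5

In OFB with a reused IV, both messages share the same keystream S_i, so C_i ⊕ C'_i = P_i ⊕ P'_i and thus P'_i = P_i ⊕ C_i ⊕ C'_i.
P'1: 0xA ⊕ 0xC ⊕ 0xD = 0xB.
P'2: 0xE ⊕ 0x1 ⊕ 0x1 = 0xE.
P'3: 0x0 ⊕ 0x8 ⊕ 0x8 = 0x0.
P'4: 0xB ⊕ 0xA ⊕ 0x4 = 0x5.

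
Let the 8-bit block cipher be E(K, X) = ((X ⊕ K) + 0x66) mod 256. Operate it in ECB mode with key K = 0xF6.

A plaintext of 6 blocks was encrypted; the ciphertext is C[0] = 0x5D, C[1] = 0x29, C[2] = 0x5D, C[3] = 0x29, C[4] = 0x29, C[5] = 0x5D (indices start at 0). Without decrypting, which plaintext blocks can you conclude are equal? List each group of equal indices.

P[0] = P[2] = P[5]; P[1] = P[3] = P[4]

ECB encrypts each block independently with the same key, so equal ciphertext blocks imply equal plaintext blocks.
C[0] = C[2] = C[5] = 0x5D, so P[0] = P[2] = P[5].
C[1] = C[3] = C[4] = 0x29, so P[1] = P[3] = P[4].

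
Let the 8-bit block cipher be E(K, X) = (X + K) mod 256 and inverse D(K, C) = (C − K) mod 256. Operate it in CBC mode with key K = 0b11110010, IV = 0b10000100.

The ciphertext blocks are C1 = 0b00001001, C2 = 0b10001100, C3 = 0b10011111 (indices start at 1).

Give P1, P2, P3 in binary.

P1 = 0b10010011, P2 = 0b10010011, P3 = 0b00100001

CBC decryption: P_i = D(K, C_i) ⊕ C_{i−1}, with C_{0} = IV.
P1: D(K, 0b00001001) = 0b00010111; 0b00010111 ⊕ 0b10000100 = 0b10010011.
P2: D(K, 0b10001100) = 0b10011010; 0b10011010 ⊕ 0b00001001 = 0b10010011.
P3: D(K, 0b10011111) = 0b10101101; 0b10101101 ⊕ 0b10001100 = 0b00100001.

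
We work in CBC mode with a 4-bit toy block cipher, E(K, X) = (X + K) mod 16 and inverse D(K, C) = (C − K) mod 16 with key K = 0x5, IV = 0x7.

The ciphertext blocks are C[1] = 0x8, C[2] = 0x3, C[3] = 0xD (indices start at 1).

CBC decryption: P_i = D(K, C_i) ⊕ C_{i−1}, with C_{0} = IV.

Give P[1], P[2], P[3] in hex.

P[1] = 0x4, P[2] = 0x6, P[3] = 0xB

P[1]: D(K, 0x8) = 0x3; 0x3 ⊕ 0x7 = 0x4.
P[2]: D(K, 0x3) = 0xE; 0xE ⊕ 0x8 = 0x6.
P[3]: D(K, 0xD) = 0x8; 0x8 ⊕ 0x3 = 0xB.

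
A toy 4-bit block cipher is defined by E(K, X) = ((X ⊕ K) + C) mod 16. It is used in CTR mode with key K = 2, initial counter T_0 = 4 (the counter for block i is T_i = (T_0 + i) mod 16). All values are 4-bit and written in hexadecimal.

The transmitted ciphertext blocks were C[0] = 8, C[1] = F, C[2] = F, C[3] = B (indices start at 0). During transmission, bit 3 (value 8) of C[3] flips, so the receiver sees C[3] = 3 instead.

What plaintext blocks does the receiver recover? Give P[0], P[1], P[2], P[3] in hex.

P[0] = A, P[1] = C, P[2] = F, P[3] = 2

CTR decryption: S_i = E(K, T_i) where T_i is the counter for block i; P_i = C_i ⊕ S_i.
Only C[3] changed, to 3. In CTR, a change in C_i flips the same bit in P_i only; the keystream is unaffected. Decrypting the received ciphertext:
P[0]: T = 4, S = E(K, T) = 2; 8 ⊕ 2 = A.
P[1]: T = 5, S = E(K, T) = 3; F ⊕ 3 = C.
P[2]: T = 6, S = E(K, T) = 0; F ⊕ 0 = F.
P[3]: T = 7, S = E(K, T) = 1; 3 ⊕ 1 = 2.
Blocks that differ from the original plaintext: P[3].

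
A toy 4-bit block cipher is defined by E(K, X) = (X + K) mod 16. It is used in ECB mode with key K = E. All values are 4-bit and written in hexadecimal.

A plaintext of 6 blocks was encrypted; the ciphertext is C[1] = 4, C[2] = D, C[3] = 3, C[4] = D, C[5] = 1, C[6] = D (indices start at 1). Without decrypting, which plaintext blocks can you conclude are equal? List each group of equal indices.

P[2] = P[4] = P[6]

ECB encrypts each block independently with the same key, so equal ciphertext blocks imply equal plaintext blocks.
C[2] = C[4] = C[6] = D, so P[2] = P[4] = P[6].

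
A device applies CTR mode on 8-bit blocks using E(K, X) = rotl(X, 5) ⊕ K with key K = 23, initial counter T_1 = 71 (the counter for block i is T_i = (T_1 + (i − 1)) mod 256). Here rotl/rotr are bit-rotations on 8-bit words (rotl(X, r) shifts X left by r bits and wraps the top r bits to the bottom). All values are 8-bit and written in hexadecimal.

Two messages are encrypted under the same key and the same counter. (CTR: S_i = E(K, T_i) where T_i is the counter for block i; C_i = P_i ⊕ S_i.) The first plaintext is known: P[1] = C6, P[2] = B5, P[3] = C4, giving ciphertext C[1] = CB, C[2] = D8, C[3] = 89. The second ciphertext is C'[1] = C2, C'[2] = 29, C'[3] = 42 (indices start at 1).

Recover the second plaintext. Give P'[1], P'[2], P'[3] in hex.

In CTR with a reused counter, both messages share the same keystream S_i, so C_i ⊕ C'_i = P_i ⊕ P'_i and thus P'_i = P_i ⊕ C_i ⊕ C'_i.
P'[1]: C6 ⊕ CB ⊕ C2 = CF.
P'[2]: B5 ⊕ D8 ⊕ 29 = 44.
P'[3]: C4 ⊕ 89 ⊕ 42 = 0F.

P'[1] = CF, P'[2] = 44, P'[3] = 0F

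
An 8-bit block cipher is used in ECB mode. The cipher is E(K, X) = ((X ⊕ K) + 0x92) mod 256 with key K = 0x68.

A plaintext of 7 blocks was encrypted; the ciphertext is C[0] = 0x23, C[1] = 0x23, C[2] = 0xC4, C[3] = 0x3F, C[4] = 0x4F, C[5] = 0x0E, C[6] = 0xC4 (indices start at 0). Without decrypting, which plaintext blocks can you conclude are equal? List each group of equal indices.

ECB encrypts each block independently with the same key, so equal ciphertext blocks imply equal plaintext blocks.
C[0] = C[1] = 0x23, so P[0] = P[1].
C[2] = C[6] = 0xC4, so P[2] = P[6].

P[0] = P[1]; P[2] = P[6]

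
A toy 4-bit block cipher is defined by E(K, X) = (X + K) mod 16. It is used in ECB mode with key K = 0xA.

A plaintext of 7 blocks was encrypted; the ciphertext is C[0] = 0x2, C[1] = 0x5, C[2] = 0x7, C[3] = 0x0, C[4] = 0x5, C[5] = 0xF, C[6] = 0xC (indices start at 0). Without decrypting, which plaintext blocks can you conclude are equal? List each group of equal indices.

P[1] = P[4]

ECB encrypts each block independently with the same key, so equal ciphertext blocks imply equal plaintext blocks.
C[1] = C[4] = 0x5, so P[1] = P[4].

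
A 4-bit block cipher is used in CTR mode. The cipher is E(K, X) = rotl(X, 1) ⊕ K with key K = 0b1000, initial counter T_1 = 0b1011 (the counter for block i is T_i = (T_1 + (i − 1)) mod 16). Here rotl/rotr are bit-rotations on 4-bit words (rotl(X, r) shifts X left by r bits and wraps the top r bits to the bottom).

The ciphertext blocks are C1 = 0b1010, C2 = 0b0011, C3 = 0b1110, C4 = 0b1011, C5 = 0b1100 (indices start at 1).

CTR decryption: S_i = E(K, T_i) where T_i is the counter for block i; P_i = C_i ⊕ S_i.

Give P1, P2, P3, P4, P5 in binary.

P1 = 0b0101, P2 = 0b0010, P3 = 0b1101, P4 = 0b1110, P5 = 0b1011

P1: T = 0b1011, S = E(K, T) = 0b1111; 0b1010 ⊕ 0b1111 = 0b0101.
P2: T = 0b1100, S = E(K, T) = 0b0001; 0b0011 ⊕ 0b0001 = 0b0010.
P3: T = 0b1101, S = E(K, T) = 0b0011; 0b1110 ⊕ 0b0011 = 0b1101.
P4: T = 0b1110, S = E(K, T) = 0b0101; 0b1011 ⊕ 0b0101 = 0b1110.
P5: T = 0b1111, S = E(K, T) = 0b0111; 0b1100 ⊕ 0b0111 = 0b1011.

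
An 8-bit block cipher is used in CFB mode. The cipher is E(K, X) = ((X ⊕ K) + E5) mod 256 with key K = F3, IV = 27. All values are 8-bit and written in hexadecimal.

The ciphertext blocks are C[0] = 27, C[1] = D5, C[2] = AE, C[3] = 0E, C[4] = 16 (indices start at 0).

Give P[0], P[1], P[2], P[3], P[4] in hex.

CFB decryption: P_i = C_i ⊕ E(K, C_{i−1}), with C_{−1} = IV.
P[0]: E(K, 27) = B9; 27 ⊕ B9 = 9E.
P[1]: E(K, 27) = B9; D5 ⊕ B9 = 6C.
P[2]: E(K, D5) = 0B; AE ⊕ 0B = A5.
P[3]: E(K, AE) = 42; 0E ⊕ 42 = 4C.
P[4]: E(K, 0E) = E2; 16 ⊕ E2 = F4.

P[0] = 9E, P[1] = 6C, P[2] = A5, P[3] = 4C, P[4] = F4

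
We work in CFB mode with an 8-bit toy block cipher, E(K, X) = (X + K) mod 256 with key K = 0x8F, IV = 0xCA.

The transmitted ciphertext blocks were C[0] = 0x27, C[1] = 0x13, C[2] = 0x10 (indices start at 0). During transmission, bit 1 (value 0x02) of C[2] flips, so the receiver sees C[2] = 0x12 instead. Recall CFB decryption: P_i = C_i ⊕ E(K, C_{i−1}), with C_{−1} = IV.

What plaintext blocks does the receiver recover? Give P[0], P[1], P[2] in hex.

Only C[2] changed, to 0x12. In CFB, a change in C_i flips the same bit in P_i and garbles P_{i+1}. Decrypting the received ciphertext:
P[0]: E(K, 0xCA) = 0x59; 0x27 ⊕ 0x59 = 0x7E.
P[1]: E(K, 0x27) = 0xB6; 0x13 ⊕ 0xB6 = 0xA5.
P[2]: E(K, 0x13) = 0xA2; 0x12 ⊕ 0xA2 = 0xB0.
Blocks that differ from the original plaintext: P[2].

P[0] = 0x7E, P[1] = 0xA5, P[2] = 0xB0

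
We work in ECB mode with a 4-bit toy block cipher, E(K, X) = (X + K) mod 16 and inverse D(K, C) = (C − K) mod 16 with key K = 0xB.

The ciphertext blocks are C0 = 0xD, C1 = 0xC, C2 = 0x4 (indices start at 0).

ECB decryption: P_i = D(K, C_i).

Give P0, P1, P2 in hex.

P0: D(K, 0xD) = 0x2.
P1: D(K, 0xC) = 0x1.
P2: D(K, 0x4) = 0x9.

P0 = 0x2, P1 = 0x1, P2 = 0x9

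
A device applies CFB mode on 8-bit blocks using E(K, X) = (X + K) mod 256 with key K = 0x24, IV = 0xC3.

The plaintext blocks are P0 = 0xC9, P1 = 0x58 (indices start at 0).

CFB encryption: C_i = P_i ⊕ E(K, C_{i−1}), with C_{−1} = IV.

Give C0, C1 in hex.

C0 = 0x2E, C1 = 0x0A

C0: E(K, 0xC3) = 0xE7; 0xC9 ⊕ 0xE7 = 0x2E.
C1: E(K, 0x2E) = 0x52; 0x58 ⊕ 0x52 = 0x0A.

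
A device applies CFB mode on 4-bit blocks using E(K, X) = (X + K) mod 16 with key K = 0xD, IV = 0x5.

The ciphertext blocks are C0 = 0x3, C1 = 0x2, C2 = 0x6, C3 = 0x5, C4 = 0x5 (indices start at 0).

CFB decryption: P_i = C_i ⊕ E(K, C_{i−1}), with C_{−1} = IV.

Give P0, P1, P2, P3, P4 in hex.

P0: E(K, 0x5) = 0x2; 0x3 ⊕ 0x2 = 0x1.
P1: E(K, 0x3) = 0x0; 0x2 ⊕ 0x0 = 0x2.
P2: E(K, 0x2) = 0xF; 0x6 ⊕ 0xF = 0x9.
P3: E(K, 0x6) = 0x3; 0x5 ⊕ 0x3 = 0x6.
P4: E(K, 0x5) = 0x2; 0x5 ⊕ 0x2 = 0x7.

P0 = 0x1, P1 = 0x2, P2 = 0x9, P3 = 0x6, P4 = 0x7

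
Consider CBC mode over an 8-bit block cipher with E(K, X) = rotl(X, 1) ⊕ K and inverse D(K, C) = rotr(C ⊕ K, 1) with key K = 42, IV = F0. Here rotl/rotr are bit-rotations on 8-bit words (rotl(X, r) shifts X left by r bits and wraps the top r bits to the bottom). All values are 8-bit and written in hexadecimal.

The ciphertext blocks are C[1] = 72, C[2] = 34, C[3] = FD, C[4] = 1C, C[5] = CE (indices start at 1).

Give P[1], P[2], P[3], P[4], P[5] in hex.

P[1] = E8, P[2] = 49, P[3] = EB, P[4] = D2, P[5] = 5A

CBC decryption: P_i = D(K, C_i) ⊕ C_{i−1}, with C_{0} = IV.
P[1]: D(K, 72) = 18; 18 ⊕ F0 = E8.
P[2]: D(K, 34) = 3B; 3B ⊕ 72 = 49.
P[3]: D(K, FD) = DF; DF ⊕ 34 = EB.
P[4]: D(K, 1C) = 2F; 2F ⊕ FD = D2.
P[5]: D(K, CE) = 46; 46 ⊕ 1C = 5A.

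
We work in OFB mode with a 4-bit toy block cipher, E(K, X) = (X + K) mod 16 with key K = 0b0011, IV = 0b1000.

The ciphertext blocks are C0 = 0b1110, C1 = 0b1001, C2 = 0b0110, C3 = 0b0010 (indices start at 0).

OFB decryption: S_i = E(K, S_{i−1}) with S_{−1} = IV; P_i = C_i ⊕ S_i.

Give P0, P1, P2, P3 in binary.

P0 = 0b0101, P1 = 0b0111, P2 = 0b0111, P3 = 0b0110

P0: S = E(K, 0b1000) = 0b1011; 0b1110 ⊕ 0b1011 = 0b0101.
P1: S = E(K, 0b1011) = 0b1110; 0b1001 ⊕ 0b1110 = 0b0111.
P2: S = E(K, 0b1110) = 0b0001; 0b0110 ⊕ 0b0001 = 0b0111.
P3: S = E(K, 0b0001) = 0b0100; 0b0010 ⊕ 0b0100 = 0b0110.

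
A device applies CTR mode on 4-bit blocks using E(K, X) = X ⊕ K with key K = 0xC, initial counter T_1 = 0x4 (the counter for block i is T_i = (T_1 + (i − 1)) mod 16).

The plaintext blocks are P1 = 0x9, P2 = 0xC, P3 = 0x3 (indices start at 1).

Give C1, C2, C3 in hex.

C1 = 0x1, C2 = 0x5, C3 = 0x9

CTR encryption: S_i = E(K, T_i) where T_i is the counter for block i; C_i = P_i ⊕ S_i.
C1: T = 0x4, S = E(K, T) = 0x8; 0x9 ⊕ 0x8 = 0x1.
C2: T = 0x5, S = E(K, T) = 0x9; 0xC ⊕ 0x9 = 0x5.
C3: T = 0x6, S = E(K, T) = 0xA; 0x3 ⊕ 0xA = 0x9.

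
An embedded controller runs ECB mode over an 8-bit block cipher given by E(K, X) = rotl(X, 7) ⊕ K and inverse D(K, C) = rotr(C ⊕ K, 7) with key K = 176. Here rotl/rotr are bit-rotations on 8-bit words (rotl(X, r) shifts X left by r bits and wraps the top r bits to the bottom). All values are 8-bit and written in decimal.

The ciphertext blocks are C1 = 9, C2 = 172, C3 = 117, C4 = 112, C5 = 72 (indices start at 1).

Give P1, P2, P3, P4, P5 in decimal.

ECB decryption: P_i = D(K, C_i).
P1: D(K, 9) = 115.
P2: D(K, 172) = 56.
P3: D(K, 117) = 139.
P4: D(K, 112) = 129.
P5: D(K, 72) = 241.

P1 = 115, P2 = 56, P3 = 139, P4 = 129, P5 = 241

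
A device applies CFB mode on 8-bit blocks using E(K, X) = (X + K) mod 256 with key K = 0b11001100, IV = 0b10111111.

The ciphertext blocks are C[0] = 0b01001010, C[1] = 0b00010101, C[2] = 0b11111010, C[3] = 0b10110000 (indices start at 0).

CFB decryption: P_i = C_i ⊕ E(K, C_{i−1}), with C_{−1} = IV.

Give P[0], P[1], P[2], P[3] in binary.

P[0]: E(K, 0b10111111) = 0b10001011; 0b01001010 ⊕ 0b10001011 = 0b11000001.
P[1]: E(K, 0b01001010) = 0b00010110; 0b00010101 ⊕ 0b00010110 = 0b00000011.
P[2]: E(K, 0b00010101) = 0b11100001; 0b11111010 ⊕ 0b11100001 = 0b00011011.
P[3]: E(K, 0b11111010) = 0b11000110; 0b10110000 ⊕ 0b11000110 = 0b01110110.

P[0] = 0b11000001, P[1] = 0b00000011, P[2] = 0b00011011, P[3] = 0b01110110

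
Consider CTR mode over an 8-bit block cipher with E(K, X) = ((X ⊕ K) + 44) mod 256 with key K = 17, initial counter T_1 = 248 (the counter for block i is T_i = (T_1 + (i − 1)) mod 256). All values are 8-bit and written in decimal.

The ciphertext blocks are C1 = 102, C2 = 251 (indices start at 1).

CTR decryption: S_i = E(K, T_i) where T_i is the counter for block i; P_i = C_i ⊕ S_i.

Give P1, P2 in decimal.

P1: T = 248, S = E(K, T) = 21; 102 ⊕ 21 = 115.
P2: T = 249, S = E(K, T) = 20; 251 ⊕ 20 = 239.

P1 = 115, P2 = 239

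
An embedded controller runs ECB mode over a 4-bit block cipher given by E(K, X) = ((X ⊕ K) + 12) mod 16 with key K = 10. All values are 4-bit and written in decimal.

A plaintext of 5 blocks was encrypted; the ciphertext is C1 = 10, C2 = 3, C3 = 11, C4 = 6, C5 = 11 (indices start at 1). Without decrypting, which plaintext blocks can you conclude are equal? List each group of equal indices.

ECB encrypts each block independently with the same key, so equal ciphertext blocks imply equal plaintext blocks.
C3 = C5 = 11, so P3 = P5.

P3 = P5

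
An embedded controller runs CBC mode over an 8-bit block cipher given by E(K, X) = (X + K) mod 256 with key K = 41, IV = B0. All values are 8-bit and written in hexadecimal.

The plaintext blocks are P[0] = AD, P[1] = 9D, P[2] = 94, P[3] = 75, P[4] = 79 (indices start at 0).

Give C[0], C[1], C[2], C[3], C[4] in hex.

C[0] = 5E, C[1] = 04, C[2] = D1, C[3] = E5, C[4] = DD

CBC encryption: C_i = E(K, P_i ⊕ C_{i−1}), with C_{−1} = IV.
C[0]: P[0] ⊕ B0 = 1D; E(K, 1D) = 5E.
C[1]: P[1] ⊕ 5E = C3; E(K, C3) = 04.
C[2]: P[2] ⊕ 04 = 90; E(K, 90) = D1.
C[3]: P[3] ⊕ D1 = A4; E(K, A4) = E5.
C[4]: P[4] ⊕ E5 = 9C; E(K, 9C) = DD.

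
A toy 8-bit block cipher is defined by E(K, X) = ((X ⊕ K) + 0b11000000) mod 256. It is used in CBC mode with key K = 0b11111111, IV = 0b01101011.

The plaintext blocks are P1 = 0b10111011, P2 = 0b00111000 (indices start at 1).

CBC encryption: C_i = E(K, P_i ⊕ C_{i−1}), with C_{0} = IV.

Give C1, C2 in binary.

C1: P1 ⊕ 0b01101011 = 0b11010000; E(K, 0b11010000) = 0b11101111.
C2: P2 ⊕ 0b11101111 = 0b11010111; E(K, 0b11010111) = 0b11101000.

C1 = 0b11101111, C2 = 0b11101000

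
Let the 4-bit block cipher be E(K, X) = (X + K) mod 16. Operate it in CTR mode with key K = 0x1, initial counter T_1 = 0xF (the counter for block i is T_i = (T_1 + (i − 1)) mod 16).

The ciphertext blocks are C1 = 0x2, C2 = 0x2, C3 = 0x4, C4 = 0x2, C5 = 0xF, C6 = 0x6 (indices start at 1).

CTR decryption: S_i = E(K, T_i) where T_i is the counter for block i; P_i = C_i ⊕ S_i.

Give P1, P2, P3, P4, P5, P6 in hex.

P1 = 0x2, P2 = 0x3, P3 = 0x6, P4 = 0x1, P5 = 0xB, P6 = 0x3

P1: T = 0xF, S = E(K, T) = 0x0; 0x2 ⊕ 0x0 = 0x2.
P2: T = 0x0, S = E(K, T) = 0x1; 0x2 ⊕ 0x1 = 0x3.
P3: T = 0x1, S = E(K, T) = 0x2; 0x4 ⊕ 0x2 = 0x6.
P4: T = 0x2, S = E(K, T) = 0x3; 0x2 ⊕ 0x3 = 0x1.
P5: T = 0x3, S = E(K, T) = 0x4; 0xF ⊕ 0x4 = 0xB.
P6: T = 0x4, S = E(K, T) = 0x5; 0x6 ⊕ 0x5 = 0x3.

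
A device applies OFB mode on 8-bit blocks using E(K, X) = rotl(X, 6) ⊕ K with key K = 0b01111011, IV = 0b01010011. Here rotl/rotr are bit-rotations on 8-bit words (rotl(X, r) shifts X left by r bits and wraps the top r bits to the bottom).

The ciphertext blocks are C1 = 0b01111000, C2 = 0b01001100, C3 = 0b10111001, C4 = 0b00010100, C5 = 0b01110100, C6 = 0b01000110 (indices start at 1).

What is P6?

P6 = 0b00101001

OFB decryption: S_i = E(K, S_{i−1}) with S_{0} = IV; P_i = C_i ⊕ S_i.
P1: S = E(K, 0b01010011) = 0b10101111; 0b01111000 ⊕ 0b10101111 = 0b11010111.
P2: S = E(K, 0b10101111) = 0b10010000; 0b01001100 ⊕ 0b10010000 = 0b11011100.
P3: S = E(K, 0b10010000) = 0b01011111; 0b10111001 ⊕ 0b01011111 = 0b11100110.
P4: S = E(K, 0b01011111) = 0b10101100; 0b00010100 ⊕ 0b10101100 = 0b10111000.
P5: S = E(K, 0b10101100) = 0b01010000; 0b01110100 ⊕ 0b01010000 = 0b00100100.
P6: S = E(K, 0b01010000) = 0b01101111; 0b01000110 ⊕ 0b01101111 = 0b00101001.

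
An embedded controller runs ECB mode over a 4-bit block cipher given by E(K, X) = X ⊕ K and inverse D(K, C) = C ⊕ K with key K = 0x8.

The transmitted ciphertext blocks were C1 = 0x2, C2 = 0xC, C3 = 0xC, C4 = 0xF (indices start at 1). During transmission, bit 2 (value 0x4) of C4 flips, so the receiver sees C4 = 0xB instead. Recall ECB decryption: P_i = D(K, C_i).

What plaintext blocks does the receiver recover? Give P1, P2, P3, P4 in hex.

Only C4 changed, to 0xB. In ECB, a change in C_i affects only P_i. Decrypting the received ciphertext:
P1: D(K, 0x2) = 0xA.
P2: D(K, 0xC) = 0x4.
P3: D(K, 0xC) = 0x4.
P4: D(K, 0xB) = 0x3.
Blocks that differ from the original plaintext: P4.

P1 = 0xA, P2 = 0x4, P3 = 0x4, P4 = 0x3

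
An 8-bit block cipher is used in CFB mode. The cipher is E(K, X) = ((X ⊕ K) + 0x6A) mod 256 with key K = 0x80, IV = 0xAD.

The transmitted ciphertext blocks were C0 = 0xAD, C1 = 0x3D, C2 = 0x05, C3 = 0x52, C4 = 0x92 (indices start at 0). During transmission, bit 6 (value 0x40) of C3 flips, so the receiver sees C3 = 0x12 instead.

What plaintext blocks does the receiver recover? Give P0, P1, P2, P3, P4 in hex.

P0 = 0x3A, P1 = 0xAA, P2 = 0x22, P3 = 0xFD, P4 = 0x6E

CFB decryption: P_i = C_i ⊕ E(K, C_{i−1}), with C_{−1} = IV.
Only C3 changed, to 0x12. In CFB, a change in C_i flips the same bit in P_i and garbles P_{i+1}. Decrypting the received ciphertext:
P0: E(K, 0xAD) = 0x97; 0xAD ⊕ 0x97 = 0x3A.
P1: E(K, 0xAD) = 0x97; 0x3D ⊕ 0x97 = 0xAA.
P2: E(K, 0x3D) = 0x27; 0x05 ⊕ 0x27 = 0x22.
P3: E(K, 0x05) = 0xEF; 0x12 ⊕ 0xEF = 0xFD.
P4: E(K, 0x12) = 0xFC; 0x92 ⊕ 0xFC = 0x6E.
Blocks that differ from the original plaintext: P3, P4.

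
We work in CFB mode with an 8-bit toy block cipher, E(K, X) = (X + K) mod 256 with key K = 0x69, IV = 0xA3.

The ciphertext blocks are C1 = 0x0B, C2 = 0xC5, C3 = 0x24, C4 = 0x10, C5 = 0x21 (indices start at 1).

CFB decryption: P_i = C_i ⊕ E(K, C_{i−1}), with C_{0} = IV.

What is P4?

P4: E(K, 0x24) = 0x8D; 0x10 ⊕ 0x8D = 0x9D.

P4 = 0x9D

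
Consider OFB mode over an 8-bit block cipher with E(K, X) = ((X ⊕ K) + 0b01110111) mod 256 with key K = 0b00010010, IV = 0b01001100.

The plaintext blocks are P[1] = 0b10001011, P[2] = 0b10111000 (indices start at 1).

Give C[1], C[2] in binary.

OFB encryption: S_i = E(K, S_{i−1}) with S_{0} = IV; C_i = P_i ⊕ S_i.
C[1]: S = E(K, 0b01001100) = 0b11010101; 0b10001011 ⊕ 0b11010101 = 0b01011110.
C[2]: S = E(K, 0b11010101) = 0b00111110; 0b10111000 ⊕ 0b00111110 = 0b10000110.

C[1] = 0b01011110, C[2] = 0b10000110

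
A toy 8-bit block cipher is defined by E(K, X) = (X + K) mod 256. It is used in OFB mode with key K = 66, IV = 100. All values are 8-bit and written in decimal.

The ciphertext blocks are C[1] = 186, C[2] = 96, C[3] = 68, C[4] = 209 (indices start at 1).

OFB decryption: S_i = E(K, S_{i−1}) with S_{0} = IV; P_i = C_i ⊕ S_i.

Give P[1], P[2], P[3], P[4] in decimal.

P[1] = 28, P[2] = 136, P[3] = 110, P[4] = 189

P[1]: S = E(K, 100) = 166; 186 ⊕ 166 = 28.
P[2]: S = E(K, 166) = 232; 96 ⊕ 232 = 136.
P[3]: S = E(K, 232) = 42; 68 ⊕ 42 = 110.
P[4]: S = E(K, 42) = 108; 209 ⊕ 108 = 189.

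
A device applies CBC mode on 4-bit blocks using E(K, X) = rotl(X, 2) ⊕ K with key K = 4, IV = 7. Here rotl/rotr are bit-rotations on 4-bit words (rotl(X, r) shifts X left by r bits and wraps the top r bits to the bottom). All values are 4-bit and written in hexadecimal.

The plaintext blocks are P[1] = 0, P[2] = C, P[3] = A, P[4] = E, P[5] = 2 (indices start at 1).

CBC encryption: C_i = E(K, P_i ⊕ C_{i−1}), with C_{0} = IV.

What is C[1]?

C[1]: P[1] ⊕ 7 = 7; E(K, 7) = 9.

C[1] = 9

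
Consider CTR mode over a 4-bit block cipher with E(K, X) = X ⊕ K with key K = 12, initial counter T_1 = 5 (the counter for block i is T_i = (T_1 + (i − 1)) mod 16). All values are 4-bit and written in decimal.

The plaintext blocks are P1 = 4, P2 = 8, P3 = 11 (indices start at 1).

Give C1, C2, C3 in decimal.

CTR encryption: S_i = E(K, T_i) where T_i is the counter for block i; C_i = P_i ⊕ S_i.
C1: T = 5, S = E(K, T) = 9; 4 ⊕ 9 = 13.
C2: T = 6, S = E(K, T) = 10; 8 ⊕ 10 = 2.
C3: T = 7, S = E(K, T) = 11; 11 ⊕ 11 = 0.

C1 = 13, C2 = 2, C3 = 0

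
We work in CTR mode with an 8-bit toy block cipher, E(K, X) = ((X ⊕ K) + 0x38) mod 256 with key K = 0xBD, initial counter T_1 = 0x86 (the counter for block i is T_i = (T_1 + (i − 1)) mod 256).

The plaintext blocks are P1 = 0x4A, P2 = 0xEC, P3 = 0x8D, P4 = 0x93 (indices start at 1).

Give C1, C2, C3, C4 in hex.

C1 = 0x39, C2 = 0x9E, C3 = 0xE0, C4 = 0xFF

CTR encryption: S_i = E(K, T_i) where T_i is the counter for block i; C_i = P_i ⊕ S_i.
C1: T = 0x86, S = E(K, T) = 0x73; 0x4A ⊕ 0x73 = 0x39.
C2: T = 0x87, S = E(K, T) = 0x72; 0xEC ⊕ 0x72 = 0x9E.
C3: T = 0x88, S = E(K, T) = 0x6D; 0x8D ⊕ 0x6D = 0xE0.
C4: T = 0x89, S = E(K, T) = 0x6C; 0x93 ⊕ 0x6C = 0xFF.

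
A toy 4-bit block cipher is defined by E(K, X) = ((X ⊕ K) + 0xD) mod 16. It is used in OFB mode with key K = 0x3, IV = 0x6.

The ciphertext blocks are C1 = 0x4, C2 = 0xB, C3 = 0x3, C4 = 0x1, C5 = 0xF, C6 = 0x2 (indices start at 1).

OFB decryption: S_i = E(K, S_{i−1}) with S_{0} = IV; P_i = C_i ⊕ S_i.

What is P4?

P4 = 0x7

P1: S = E(K, 0x6) = 0x2; 0x4 ⊕ 0x2 = 0x6.
P2: S = E(K, 0x2) = 0xE; 0xB ⊕ 0xE = 0x5.
P3: S = E(K, 0xE) = 0xA; 0x3 ⊕ 0xA = 0x9.
P4: S = E(K, 0xA) = 0x6; 0x1 ⊕ 0x6 = 0x7.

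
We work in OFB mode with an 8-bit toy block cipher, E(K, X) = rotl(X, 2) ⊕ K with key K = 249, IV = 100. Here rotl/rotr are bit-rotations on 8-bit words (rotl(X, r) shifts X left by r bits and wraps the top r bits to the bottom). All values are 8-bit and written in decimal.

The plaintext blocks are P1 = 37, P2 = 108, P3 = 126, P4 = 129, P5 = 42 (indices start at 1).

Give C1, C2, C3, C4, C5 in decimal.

OFB encryption: S_i = E(K, S_{i−1}) with S_{0} = IV; C_i = P_i ⊕ S_i.
C1: S = E(K, 100) = 104; 37 ⊕ 104 = 77.
C2: S = E(K, 104) = 88; 108 ⊕ 88 = 52.
C3: S = E(K, 88) = 152; 126 ⊕ 152 = 230.
C4: S = E(K, 152) = 155; 129 ⊕ 155 = 26.
C5: S = E(K, 155) = 151; 42 ⊕ 151 = 189.

C1 = 77, C2 = 52, C3 = 230, C4 = 26, C5 = 189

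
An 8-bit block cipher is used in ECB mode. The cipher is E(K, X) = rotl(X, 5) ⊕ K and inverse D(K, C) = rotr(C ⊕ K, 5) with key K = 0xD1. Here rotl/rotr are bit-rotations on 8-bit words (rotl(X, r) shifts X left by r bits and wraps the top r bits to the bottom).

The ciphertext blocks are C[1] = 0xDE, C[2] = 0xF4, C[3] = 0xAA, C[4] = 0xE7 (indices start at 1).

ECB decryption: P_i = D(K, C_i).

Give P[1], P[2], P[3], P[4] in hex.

P[1]: D(K, 0xDE) = 0x78.
P[2]: D(K, 0xF4) = 0x29.
P[3]: D(K, 0xAA) = 0xDB.
P[4]: D(K, 0xE7) = 0xB1.

P[1] = 0x78, P[2] = 0x29, P[3] = 0xDB, P[4] = 0xB1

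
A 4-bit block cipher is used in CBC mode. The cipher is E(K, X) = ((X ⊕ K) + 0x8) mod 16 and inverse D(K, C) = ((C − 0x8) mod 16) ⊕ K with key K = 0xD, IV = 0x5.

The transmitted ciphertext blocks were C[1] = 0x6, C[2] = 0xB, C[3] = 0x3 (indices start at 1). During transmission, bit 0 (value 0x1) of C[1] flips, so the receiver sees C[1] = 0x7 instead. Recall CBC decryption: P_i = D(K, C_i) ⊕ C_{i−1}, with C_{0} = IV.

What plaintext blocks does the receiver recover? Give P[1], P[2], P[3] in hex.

P[1] = 0x7, P[2] = 0x9, P[3] = 0xD

Only C[1] changed, to 0x7. In CBC, a change in C_i garbles P_i and flips the same bit in P_{i+1}. Decrypting the received ciphertext:
P[1]: D(K, 0x7) = 0x2; 0x2 ⊕ 0x5 = 0x7.
P[2]: D(K, 0xB) = 0xE; 0xE ⊕ 0x7 = 0x9.
P[3]: D(K, 0x3) = 0x6; 0x6 ⊕ 0xB = 0xD.
Blocks that differ from the original plaintext: P[1], P[2].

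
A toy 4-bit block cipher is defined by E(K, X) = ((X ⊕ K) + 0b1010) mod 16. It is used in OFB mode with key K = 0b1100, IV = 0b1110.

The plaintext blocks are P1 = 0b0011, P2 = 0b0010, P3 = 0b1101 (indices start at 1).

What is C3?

C3 = 0b1101

OFB encryption: S_i = E(K, S_{i−1}) with S_{0} = IV; C_i = P_i ⊕ S_i.
C1: S = E(K, 0b1110) = 0b1100; 0b0011 ⊕ 0b1100 = 0b1111.
C2: S = E(K, 0b1100) = 0b1010; 0b0010 ⊕ 0b1010 = 0b1000.
C3: S = E(K, 0b1010) = 0b0000; 0b1101 ⊕ 0b0000 = 0b1101.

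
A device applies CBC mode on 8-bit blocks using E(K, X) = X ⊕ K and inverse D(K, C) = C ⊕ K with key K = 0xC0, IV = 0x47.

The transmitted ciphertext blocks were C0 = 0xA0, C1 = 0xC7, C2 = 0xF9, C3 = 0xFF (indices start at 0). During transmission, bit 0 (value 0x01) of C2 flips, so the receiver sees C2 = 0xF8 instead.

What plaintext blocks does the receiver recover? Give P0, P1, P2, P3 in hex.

P0 = 0x27, P1 = 0xA7, P2 = 0xFF, P3 = 0xC7

CBC decryption: P_i = D(K, C_i) ⊕ C_{i−1}, with C_{−1} = IV.
Only C2 changed, to 0xF8. In CBC, a change in C_i garbles P_i and flips the same bit in P_{i+1}. Decrypting the received ciphertext:
P0: D(K, 0xA0) = 0x60; 0x60 ⊕ 0x47 = 0x27.
P1: D(K, 0xC7) = 0x07; 0x07 ⊕ 0xA0 = 0xA7.
P2: D(K, 0xF8) = 0x38; 0x38 ⊕ 0xC7 = 0xFF.
P3: D(K, 0xFF) = 0x3F; 0x3F ⊕ 0xF8 = 0xC7.
Blocks that differ from the original plaintext: P2, P3.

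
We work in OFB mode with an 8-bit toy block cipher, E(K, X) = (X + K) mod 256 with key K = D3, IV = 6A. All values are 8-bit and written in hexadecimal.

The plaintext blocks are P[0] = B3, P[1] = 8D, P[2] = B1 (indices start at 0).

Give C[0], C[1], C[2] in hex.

OFB encryption: S_i = E(K, S_{i−1}) with S_{−1} = IV; C_i = P_i ⊕ S_i.
C[0]: S = E(K, 6A) = 3D; B3 ⊕ 3D = 8E.
C[1]: S = E(K, 3D) = 10; 8D ⊕ 10 = 9D.
C[2]: S = E(K, 10) = E3; B1 ⊕ E3 = 52.

C[0] = 8E, C[1] = 9D, C[2] = 52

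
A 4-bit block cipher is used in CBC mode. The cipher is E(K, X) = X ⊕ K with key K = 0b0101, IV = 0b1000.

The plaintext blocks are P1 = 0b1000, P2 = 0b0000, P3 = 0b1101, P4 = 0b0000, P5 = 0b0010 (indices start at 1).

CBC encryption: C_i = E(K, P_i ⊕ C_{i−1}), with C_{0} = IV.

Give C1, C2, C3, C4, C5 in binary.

C1 = 0b0101, C2 = 0b0000, C3 = 0b1000, C4 = 0b1101, C5 = 0b1010

C1: P1 ⊕ 0b1000 = 0b0000; E(K, 0b0000) = 0b0101.
C2: P2 ⊕ 0b0101 = 0b0101; E(K, 0b0101) = 0b0000.
C3: P3 ⊕ 0b0000 = 0b1101; E(K, 0b1101) = 0b1000.
C4: P4 ⊕ 0b1000 = 0b1000; E(K, 0b1000) = 0b1101.
C5: P5 ⊕ 0b1101 = 0b1111; E(K, 0b1111) = 0b1010.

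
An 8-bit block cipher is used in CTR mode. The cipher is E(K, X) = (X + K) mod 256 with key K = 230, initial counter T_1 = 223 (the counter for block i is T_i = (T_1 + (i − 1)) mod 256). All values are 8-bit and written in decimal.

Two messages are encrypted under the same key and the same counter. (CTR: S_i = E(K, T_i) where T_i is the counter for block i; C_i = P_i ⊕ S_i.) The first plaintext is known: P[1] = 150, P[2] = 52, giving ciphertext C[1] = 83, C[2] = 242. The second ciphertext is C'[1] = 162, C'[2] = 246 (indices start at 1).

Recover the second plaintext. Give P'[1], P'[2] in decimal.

P'[1] = 103, P'[2] = 48

In CTR with a reused counter, both messages share the same keystream S_i, so C_i ⊕ C'_i = P_i ⊕ P'_i and thus P'_i = P_i ⊕ C_i ⊕ C'_i.
P'[1]: 150 ⊕ 83 ⊕ 162 = 103.
P'[2]: 52 ⊕ 242 ⊕ 246 = 48.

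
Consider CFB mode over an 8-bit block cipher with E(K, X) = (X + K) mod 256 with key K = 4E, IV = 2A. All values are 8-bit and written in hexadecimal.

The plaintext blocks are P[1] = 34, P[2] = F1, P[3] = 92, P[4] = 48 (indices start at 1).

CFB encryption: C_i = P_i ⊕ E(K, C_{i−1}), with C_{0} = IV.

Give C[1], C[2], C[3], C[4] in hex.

C[1]: E(K, 2A) = 78; 34 ⊕ 78 = 4C.
C[2]: E(K, 4C) = 9A; F1 ⊕ 9A = 6B.
C[3]: E(K, 6B) = B9; 92 ⊕ B9 = 2B.
C[4]: E(K, 2B) = 79; 48 ⊕ 79 = 31.

C[1] = 4C, C[2] = 6B, C[3] = 2B, C[4] = 31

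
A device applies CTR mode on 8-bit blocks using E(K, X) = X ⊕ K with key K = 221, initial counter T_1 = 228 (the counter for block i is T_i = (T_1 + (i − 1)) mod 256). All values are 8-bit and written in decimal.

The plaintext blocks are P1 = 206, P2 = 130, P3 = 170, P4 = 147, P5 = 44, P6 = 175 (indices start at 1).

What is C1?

CTR encryption: S_i = E(K, T_i) where T_i is the counter for block i; C_i = P_i ⊕ S_i.
C1: T = 228, S = E(K, T) = 57; 206 ⊕ 57 = 247.

C1 = 247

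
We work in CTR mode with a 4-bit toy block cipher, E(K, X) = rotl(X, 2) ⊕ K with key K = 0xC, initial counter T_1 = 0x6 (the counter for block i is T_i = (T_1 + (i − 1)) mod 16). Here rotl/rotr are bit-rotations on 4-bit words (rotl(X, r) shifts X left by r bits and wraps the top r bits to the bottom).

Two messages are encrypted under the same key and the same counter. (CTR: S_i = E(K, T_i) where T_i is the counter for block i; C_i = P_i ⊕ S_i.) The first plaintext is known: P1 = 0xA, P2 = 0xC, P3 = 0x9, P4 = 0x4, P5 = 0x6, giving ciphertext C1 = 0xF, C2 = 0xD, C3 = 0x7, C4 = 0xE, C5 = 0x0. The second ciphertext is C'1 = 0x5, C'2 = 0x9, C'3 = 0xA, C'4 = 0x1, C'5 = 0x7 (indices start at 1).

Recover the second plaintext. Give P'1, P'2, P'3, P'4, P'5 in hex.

In CTR with a reused counter, both messages share the same keystream S_i, so C_i ⊕ C'_i = P_i ⊕ P'_i and thus P'_i = P_i ⊕ C_i ⊕ C'_i.
P'1: 0xA ⊕ 0xF ⊕ 0x5 = 0x0.
P'2: 0xC ⊕ 0xD ⊕ 0x9 = 0x8.
P'3: 0x9 ⊕ 0x7 ⊕ 0xA = 0x4.
P'4: 0x4 ⊕ 0xE ⊕ 0x1 = 0xB.
P'5: 0x6 ⊕ 0x0 ⊕ 0x7 = 0x1.

P'1 = 0x0, P'2 = 0x8, P'3 = 0x4, P'4 = 0xB, P'5 = 0x1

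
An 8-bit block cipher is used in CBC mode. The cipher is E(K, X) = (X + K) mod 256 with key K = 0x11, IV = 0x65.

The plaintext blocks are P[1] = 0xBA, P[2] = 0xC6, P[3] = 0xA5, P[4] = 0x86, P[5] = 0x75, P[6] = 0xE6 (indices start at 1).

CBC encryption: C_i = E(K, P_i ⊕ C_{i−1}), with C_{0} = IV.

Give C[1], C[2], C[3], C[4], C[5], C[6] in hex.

C[1]: P[1] ⊕ 0x65 = 0xDF; E(K, 0xDF) = 0xF0.
C[2]: P[2] ⊕ 0xF0 = 0x36; E(K, 0x36) = 0x47.
C[3]: P[3] ⊕ 0x47 = 0xE2; E(K, 0xE2) = 0xF3.
C[4]: P[4] ⊕ 0xF3 = 0x75; E(K, 0x75) = 0x86.
C[5]: P[5] ⊕ 0x86 = 0xF3; E(K, 0xF3) = 0x04.
C[6]: P[6] ⊕ 0x04 = 0xE2; E(K, 0xE2) = 0xF3.

C[1] = 0xF0, C[2] = 0x47, C[3] = 0xF3, C[4] = 0x86, C[5] = 0x04, C[6] = 0xF3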